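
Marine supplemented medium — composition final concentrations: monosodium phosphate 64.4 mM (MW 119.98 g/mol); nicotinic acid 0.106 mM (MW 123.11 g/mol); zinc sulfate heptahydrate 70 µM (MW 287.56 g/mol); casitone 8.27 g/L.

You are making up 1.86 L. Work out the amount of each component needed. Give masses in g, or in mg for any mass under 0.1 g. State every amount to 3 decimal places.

Scale factor relative to 1 L: 1.86.
monosodium phosphate: 64.4 mmol/L × 119.98 g/mol × 1.86 L ÷ 1000 = 14.372 g
nicotinic acid: 0.106 mmol/L × 123.11 mg/mmol × 1.86 L = 24.272 mg
zinc sulfate heptahydrate: 70 µmol/L × 287.56 g/mol × 1.86 L ÷ 1000 = 37.440 mg
casitone: 8.27 g/L × 1.86 L = 15.382 g

monosodium phosphate 14.372 g; nicotinic acid 24.272 mg; zinc sulfate heptahydrate 37.440 mg; casitone 15.382 g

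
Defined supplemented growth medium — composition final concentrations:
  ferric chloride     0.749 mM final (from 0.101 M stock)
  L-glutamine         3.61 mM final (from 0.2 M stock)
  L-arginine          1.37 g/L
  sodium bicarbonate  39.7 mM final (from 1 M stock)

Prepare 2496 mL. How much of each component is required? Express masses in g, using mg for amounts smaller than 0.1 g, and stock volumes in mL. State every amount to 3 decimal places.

ferric chloride 18.510 mL; L-glutamine 45.053 mL; L-arginine 3.420 g; sodium bicarbonate 99.091 mL

Working volume: 2496 mL = 2.496 L.
ferric chloride: dilute stock: 0.749 mM × 2496 mL ÷ 101 mM = 18.510 mL
L-glutamine: C1V1 = C2V2 → 3.61 mM × 2496 mL ÷ 200 mM = 45.053 mL
L-arginine: 1.37 g/L × 2.496 L = 3.420 g
sodium bicarbonate: C1V1 = C2V2 → 39.7 mM × 2496 mL ÷ 1000 mM = 99.091 mL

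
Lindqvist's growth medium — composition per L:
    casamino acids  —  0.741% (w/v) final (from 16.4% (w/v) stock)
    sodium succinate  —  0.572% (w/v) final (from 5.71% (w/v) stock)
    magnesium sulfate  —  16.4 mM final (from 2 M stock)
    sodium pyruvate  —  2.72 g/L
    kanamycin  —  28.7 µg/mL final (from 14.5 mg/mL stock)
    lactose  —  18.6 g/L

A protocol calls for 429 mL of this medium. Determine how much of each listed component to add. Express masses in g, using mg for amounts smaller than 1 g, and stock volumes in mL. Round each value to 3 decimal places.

casamino acids 19.383 mL; sodium succinate 42.975 mL; magnesium sulfate 3.518 mL; sodium pyruvate 1.167 g; kanamycin 0.849 mL; lactose 7.979 g

Target volume = 429 mL = 0.429 L.
casamino acids: V = C2·V2/C1 = 0.741% ÷ 16.4% × 429 mL = 19.383 mL
sodium succinate: V = C2·V2/C1 = 0.572% ÷ 5.71% × 429 mL = 42.975 mL
magnesium sulfate: dilute stock: 16.4 mM × 429 mL ÷ 2000 mM = 3.518 mL
sodium pyruvate: 2.72 g/L × 0.429 L = 1.167 g
kanamycin: V = C2·V2/C1 = 28.7 µg/mL × 429 mL ÷ 14500 µg/mL = 0.849 mL
lactose: 18.6 g/L × 0.429 L = 7.979 g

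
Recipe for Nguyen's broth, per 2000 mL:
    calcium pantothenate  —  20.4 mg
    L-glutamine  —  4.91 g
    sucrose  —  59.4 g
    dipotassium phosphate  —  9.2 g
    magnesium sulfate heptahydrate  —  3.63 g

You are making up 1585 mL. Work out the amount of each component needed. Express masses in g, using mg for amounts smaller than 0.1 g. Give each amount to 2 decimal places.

Ratio of target to recipe volume: 1585 / 2000 = 0.7925.
calcium pantothenate: 20.4 mg × (1585 mL / 2000 mL) = 16.17 mg
L-glutamine: 4.91 g × (1585 mL / 2000 mL) = 3.89 g
sucrose: 59.4 g × (1585 mL / 2000 mL) = 47.07 g
dipotassium phosphate: 9.2 g × (1585 mL / 2000 mL) = 7.29 g
magnesium sulfate heptahydrate: 3.63 g × (1585 mL / 2000 mL) = 2.88 g

calcium pantothenate 16.17 mg; L-glutamine 3.89 g; sucrose 47.07 g; dipotassium phosphate 7.29 g; magnesium sulfate heptahydrate 2.88 g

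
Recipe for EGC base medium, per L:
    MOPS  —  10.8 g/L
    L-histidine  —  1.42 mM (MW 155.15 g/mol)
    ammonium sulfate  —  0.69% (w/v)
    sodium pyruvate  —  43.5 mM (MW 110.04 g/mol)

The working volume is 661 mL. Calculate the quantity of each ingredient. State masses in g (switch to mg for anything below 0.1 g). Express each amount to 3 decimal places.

Target volume = 661 mL = 0.661 L.
MOPS: 10.8 g/L × 0.661 L = 7.139 g
L-histidine: 1.42 mmol/L × 155.15 g/mol × 0.661 L ÷ 1000 = 0.146 g
ammonium sulfate: 0.69 g per 100 mL × 661 mL ÷ 100 = 4.561 g
sodium pyruvate: 43.5 mmol/L × 110.04 g/mol × 0.661 L ÷ 1000 = 3.164 g

MOPS 7.139 g; L-histidine 0.146 g; ammonium sulfate 4.561 g; sodium pyruvate 3.164 g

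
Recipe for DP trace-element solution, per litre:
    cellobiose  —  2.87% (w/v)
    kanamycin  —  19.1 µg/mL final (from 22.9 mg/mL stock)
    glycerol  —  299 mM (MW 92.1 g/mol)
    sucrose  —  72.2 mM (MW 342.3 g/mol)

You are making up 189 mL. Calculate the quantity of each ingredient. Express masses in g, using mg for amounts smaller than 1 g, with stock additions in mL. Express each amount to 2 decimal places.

cellobiose 5.42 g; kanamycin 0.16 mL; glycerol 5.20 g; sucrose 4.67 g

Target volume = 189 mL = 0.189 L.
cellobiose: 2.87 g per 100 mL × 189 mL ÷ 100 = 5.42 g
kanamycin: V = C2·V2/C1 = 19.1 µg/mL × 189 mL ÷ 22900 µg/mL = 0.16 mL
glycerol: 299 mmol/L × 92.1 g/mol × 0.189 L ÷ 1000 = 5.20 g
sucrose: 72.2 mmol/L × 342.3 g/mol × 0.189 L ÷ 1000 = 4.67 g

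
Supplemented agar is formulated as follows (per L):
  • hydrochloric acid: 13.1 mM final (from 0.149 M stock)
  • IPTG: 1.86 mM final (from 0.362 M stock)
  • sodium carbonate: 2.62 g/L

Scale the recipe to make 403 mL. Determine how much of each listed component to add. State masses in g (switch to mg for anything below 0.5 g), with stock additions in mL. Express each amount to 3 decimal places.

hydrochloric acid 35.432 mL; IPTG 2.071 mL; sodium carbonate 1.056 g

Target volume = 403 mL = 0.403 L.
hydrochloric acid: V = C2·V2/C1 = 13.1 mM × 403 mL ÷ 149 mM = 35.432 mL
IPTG: C1V1 = C2V2 → 1.86 mM × 403 mL ÷ 362 mM = 2.071 mL
sodium carbonate: 2.62 g/L × 0.403 L = 1.056 g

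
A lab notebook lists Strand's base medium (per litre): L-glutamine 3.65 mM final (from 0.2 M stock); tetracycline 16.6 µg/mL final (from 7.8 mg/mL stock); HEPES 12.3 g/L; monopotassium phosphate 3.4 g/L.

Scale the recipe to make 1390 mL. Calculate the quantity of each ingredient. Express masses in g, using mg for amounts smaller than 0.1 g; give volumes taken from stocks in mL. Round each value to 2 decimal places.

Working volume: 1390 mL = 1.39 L.
L-glutamine: V = C2·V2/C1 = 3.65 mM × 1390 mL ÷ 200 mM = 25.37 mL
tetracycline: V = C2·V2/C1 = 16.6 µg/mL × 1390 mL ÷ 7800 µg/mL = 2.96 mL
HEPES: 12.3 g/L × 1.39 L = 17.10 g
monopotassium phosphate: 3.4 g/L × 1.39 L = 4.73 g

L-glutamine 25.37 mL; tetracycline 2.96 mL; HEPES 17.10 g; monopotassium phosphate 4.73 g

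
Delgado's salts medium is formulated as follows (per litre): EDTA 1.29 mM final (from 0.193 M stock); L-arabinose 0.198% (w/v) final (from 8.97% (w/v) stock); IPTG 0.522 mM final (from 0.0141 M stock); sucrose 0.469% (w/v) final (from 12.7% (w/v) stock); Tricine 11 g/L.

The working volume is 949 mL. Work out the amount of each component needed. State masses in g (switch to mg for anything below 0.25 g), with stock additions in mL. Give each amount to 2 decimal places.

EDTA 6.34 mL; L-arabinose 20.95 mL; IPTG 35.13 mL; sucrose 35.05 mL; Tricine 10.44 g

Working volume: 949 mL = 0.949 L.
EDTA: dilute stock: 1.29 mM × 949 mL ÷ 193 mM = 6.34 mL
L-arabinose: V = C2·V2/C1 = 0.198% ÷ 8.97% × 949 mL = 20.95 mL
IPTG: dilute stock: 0.522 mM × 949 mL ÷ 14.1 mM = 35.13 mL
sucrose: dilute stock: 0.469% ÷ 12.7% × 949 mL = 35.05 mL
Tricine: 11 g/L × 0.949 L = 10.44 g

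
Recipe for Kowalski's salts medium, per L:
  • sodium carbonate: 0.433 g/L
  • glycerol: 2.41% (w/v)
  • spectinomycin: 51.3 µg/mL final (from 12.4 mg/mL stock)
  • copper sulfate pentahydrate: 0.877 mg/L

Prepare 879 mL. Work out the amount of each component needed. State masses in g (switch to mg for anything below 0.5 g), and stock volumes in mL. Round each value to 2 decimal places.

Working volume: 879 mL = 0.879 L.
sodium carbonate: 0.433 g/L × 0.879 L = 0.380607 g = 380.61 mg
glycerol: 2.41 g per 100 mL × 879 mL ÷ 100 = 21.18 g
spectinomycin: C1V1 = C2V2 → 51.3 µg/mL × 879 mL ÷ 12400 µg/mL = 3.64 mL
copper sulfate pentahydrate: 0.877 mg/L × 0.879 L = 0.77 mg

sodium carbonate 380.61 mg; glycerol 21.18 g; spectinomycin 3.64 mL; copper sulfate pentahydrate 0.77 mg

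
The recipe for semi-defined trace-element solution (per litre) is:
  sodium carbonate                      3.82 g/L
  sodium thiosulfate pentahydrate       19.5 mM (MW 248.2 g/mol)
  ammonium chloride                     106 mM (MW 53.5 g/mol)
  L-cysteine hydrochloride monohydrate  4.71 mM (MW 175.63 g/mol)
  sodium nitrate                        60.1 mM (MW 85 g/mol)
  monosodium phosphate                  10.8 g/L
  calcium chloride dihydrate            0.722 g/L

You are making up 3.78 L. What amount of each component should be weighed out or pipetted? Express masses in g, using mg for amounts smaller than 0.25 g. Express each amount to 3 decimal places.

Scale factor relative to 1 L: 3.78.
sodium carbonate: 3.82 g/L × 3.78 L = 14.440 g
sodium thiosulfate pentahydrate: 19.5 mmol/L × 248.2 g/mol × 3.78 L ÷ 1000 = 18.295 g
ammonium chloride: 106 mmol/L × 53.5 g/mol × 3.78 L ÷ 1000 = 21.436 g
L-cysteine hydrochloride monohydrate: 4.71 mmol/L × 175.63 g/mol × 3.78 L ÷ 1000 = 3.127 g
sodium nitrate: 60.1 mmol/L × 85 g/mol × 3.78 L ÷ 1000 = 19.310 g
monosodium phosphate: 10.8 g/L × 3.78 L = 40.824 g
calcium chloride dihydrate: 0.722 g/L × 3.78 L = 2.729 g

sodium carbonate 14.440 g; sodium thiosulfate pentahydrate 18.295 g; ammonium chloride 21.436 g; L-cysteine hydrochloride monohydrate 3.127 g; sodium nitrate 19.310 g; monosodium phosphate 40.824 g; calcium chloride dihydrate 2.729 g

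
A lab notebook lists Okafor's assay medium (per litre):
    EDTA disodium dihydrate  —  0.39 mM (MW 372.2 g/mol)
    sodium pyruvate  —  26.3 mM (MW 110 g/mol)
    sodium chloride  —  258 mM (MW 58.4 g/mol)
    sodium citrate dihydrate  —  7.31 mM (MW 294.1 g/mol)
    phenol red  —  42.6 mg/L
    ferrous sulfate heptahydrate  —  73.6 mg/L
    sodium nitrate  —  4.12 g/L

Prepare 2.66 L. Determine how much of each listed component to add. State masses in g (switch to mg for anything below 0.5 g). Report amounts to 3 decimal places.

EDTA disodium dihydrate 386.120 mg; sodium pyruvate 7.695 g; sodium chloride 40.079 g; sodium citrate dihydrate 5.719 g; phenol red 113.316 mg; ferrous sulfate heptahydrate 195.776 mg; sodium nitrate 10.959 g

Scale factor relative to 1 L: 2.66.
EDTA disodium dihydrate: 0.39 mmol/L × 372.2 mg/mmol × 2.66 L = 386.120 mg
sodium pyruvate: 26.3 mmol/L × 110 g/mol × 2.66 L ÷ 1000 = 7.695 g
sodium chloride: 258 mmol/L × 58.4 g/mol × 2.66 L ÷ 1000 = 40.079 g
sodium citrate dihydrate: 7.31 mmol/L × 294.1 g/mol × 2.66 L ÷ 1000 = 5.719 g
phenol red: 42.6 mg/L × 2.66 L = 113.316 mg
ferrous sulfate heptahydrate: 73.6 mg/L × 2.66 L = 195.776 mg
sodium nitrate: 4.12 g/L × 2.66 L = 10.959 g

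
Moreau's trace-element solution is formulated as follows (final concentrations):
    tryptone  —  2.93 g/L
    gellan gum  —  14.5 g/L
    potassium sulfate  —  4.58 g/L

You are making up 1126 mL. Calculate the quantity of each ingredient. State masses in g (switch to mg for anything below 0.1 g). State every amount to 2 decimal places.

tryptone 3.30 g; gellan gum 16.33 g; potassium sulfate 5.16 g

Target volume = 1126 mL = 1.126 L.
tryptone: 2.93 g/L × 1.126 L = 3.30 g
gellan gum: 14.5 g/L × 1.126 L = 16.33 g
potassium sulfate: 4.58 g/L × 1.126 L = 5.16 g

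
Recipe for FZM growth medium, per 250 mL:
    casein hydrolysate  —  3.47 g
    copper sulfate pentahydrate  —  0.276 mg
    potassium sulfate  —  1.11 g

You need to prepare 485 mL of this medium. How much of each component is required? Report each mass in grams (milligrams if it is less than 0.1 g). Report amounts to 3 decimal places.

casein hydrolysate 6.732 g; copper sulfate pentahydrate 0.535 mg; potassium sulfate 2.153 g

Ratio of target to recipe volume: 485 / 250 = 1.94.
casein hydrolysate: 3.47 g × (485 mL / 250 mL) = 6.732 g
copper sulfate pentahydrate: 0.276 mg × (485 mL / 250 mL) = 0.535 mg
potassium sulfate: 1.11 g × (485 mL / 250 mL) = 2.153 g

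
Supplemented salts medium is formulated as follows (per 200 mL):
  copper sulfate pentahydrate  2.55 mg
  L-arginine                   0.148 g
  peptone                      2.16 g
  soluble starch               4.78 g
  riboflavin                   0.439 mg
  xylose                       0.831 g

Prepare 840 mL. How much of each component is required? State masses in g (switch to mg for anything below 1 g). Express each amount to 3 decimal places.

Scale factor = 840 mL / 200 mL = 4.2.
copper sulfate pentahydrate: 2.55 mg × (840 mL / 200 mL) = 10.710 mg
L-arginine: 0.148 g × (840 mL / 200 mL) = 0.6216 g = 621.600 mg
peptone: 2.16 g × (840 mL / 200 mL) = 9.072 g
soluble starch: 4.78 g × (840 mL / 200 mL) = 20.076 g
riboflavin: 0.439 mg × (840 mL / 200 mL) = 1.844 mg
xylose: 0.831 g × (840 mL / 200 mL) = 3.490 g

copper sulfate pentahydrate 10.710 mg; L-arginine 621.600 mg; peptone 9.072 g; soluble starch 20.076 g; riboflavin 1.844 mg; xylose 3.490 g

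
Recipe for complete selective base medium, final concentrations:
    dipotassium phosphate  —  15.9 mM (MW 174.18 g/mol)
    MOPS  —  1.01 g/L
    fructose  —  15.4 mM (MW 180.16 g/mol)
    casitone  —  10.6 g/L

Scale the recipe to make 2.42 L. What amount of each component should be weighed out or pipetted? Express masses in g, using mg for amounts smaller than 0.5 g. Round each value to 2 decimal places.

Scale factor relative to 1 L: 2.42.
dipotassium phosphate: 15.9 mmol/L × 174.18 g/mol × 2.42 L ÷ 1000 = 6.70 g
MOPS: 1.01 g/L × 2.42 L = 2.44 g
fructose: 15.4 mmol/L × 180.16 g/mol × 2.42 L ÷ 1000 = 6.71 g
casitone: 10.6 g/L × 2.42 L = 25.65 g

dipotassium phosphate 6.70 g; MOPS 2.44 g; fructose 6.71 g; casitone 25.65 g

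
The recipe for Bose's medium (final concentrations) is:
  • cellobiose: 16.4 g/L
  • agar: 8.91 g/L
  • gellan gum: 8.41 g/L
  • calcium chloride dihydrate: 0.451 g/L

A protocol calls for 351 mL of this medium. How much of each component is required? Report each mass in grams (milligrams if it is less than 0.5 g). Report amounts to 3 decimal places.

Working volume: 351 mL = 0.351 L.
cellobiose: 16.4 g/L × 0.351 L = 5.756 g
agar: 8.91 g/L × 0.351 L = 3.127 g
gellan gum: 8.41 g/L × 0.351 L = 2.952 g
calcium chloride dihydrate: 0.451 g/L × 0.351 L = 0.158301 g = 158.301 mg

cellobiose 5.756 g; agar 3.127 g; gellan gum 2.952 g; calcium chloride dihydrate 158.301 mg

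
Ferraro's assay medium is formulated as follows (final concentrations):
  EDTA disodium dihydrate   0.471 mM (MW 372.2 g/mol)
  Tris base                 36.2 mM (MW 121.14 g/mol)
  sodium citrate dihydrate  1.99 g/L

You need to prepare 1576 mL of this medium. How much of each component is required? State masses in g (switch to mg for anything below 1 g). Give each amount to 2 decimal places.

Target volume = 1576 mL = 1.576 L.
EDTA disodium dihydrate: 0.471 mmol/L × 372.2 mg/mmol × 1.576 L = 276.28 mg
Tris base: 36.2 mmol/L × 121.14 g/mol × 1.576 L ÷ 1000 = 6.91 g
sodium citrate dihydrate: 1.99 g/L × 1.576 L = 3.14 g

EDTA disodium dihydrate 276.28 mg; Tris base 6.91 g; sodium citrate dihydrate 3.14 g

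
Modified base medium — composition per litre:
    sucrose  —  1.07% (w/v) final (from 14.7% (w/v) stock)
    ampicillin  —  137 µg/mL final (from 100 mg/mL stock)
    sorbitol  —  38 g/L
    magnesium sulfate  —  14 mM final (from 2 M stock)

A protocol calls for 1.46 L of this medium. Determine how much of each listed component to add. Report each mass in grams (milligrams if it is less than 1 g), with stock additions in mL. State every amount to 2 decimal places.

Scale factor relative to 1 L: 1.46.
sucrose: C1V1 = C2V2 → 1.07% ÷ 14.7% × 1460 mL = 106.27 mL
ampicillin: V = C2·V2/C1 = 137 µg/mL × 1460 mL ÷ 100000 µg/mL = 2.00 mL
sorbitol: 38 g/L × 1.46 L = 55.48 g
magnesium sulfate: C1V1 = C2V2 → 14 mM × 1460 mL ÷ 2000 mM = 10.22 mL

sucrose 106.27 mL; ampicillin 2.00 mL; sorbitol 55.48 g; magnesium sulfate 10.22 mL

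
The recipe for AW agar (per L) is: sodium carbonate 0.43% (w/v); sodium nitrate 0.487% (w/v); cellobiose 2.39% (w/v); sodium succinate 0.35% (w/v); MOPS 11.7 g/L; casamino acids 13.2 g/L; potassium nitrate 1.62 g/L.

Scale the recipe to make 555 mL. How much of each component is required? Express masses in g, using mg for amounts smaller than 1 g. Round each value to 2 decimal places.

Working volume: 555 mL = 0.555 L.
sodium carbonate: 0.43% w/v = 4.3 g/L → 4.3 × 0.555 L = 2.39 g
sodium nitrate: 0.487% w/v = 4.87 g/L → 4.87 × 0.555 L = 2.70 g
cellobiose: 2.39 g per 100 mL × 555 mL ÷ 100 = 13.26 g
sodium succinate: 0.35% w/v = 3.5 g/L → 3.5 × 0.555 L = 1.94 g
MOPS: 11.7 g/L × 0.555 L = 6.49 g
casamino acids: 13.2 g/L × 0.555 L = 7.33 g
potassium nitrate: 1.62 g/L × 0.555 L = 0.8991 g = 899.10 mg

sodium carbonate 2.39 g; sodium nitrate 2.70 g; cellobiose 13.26 g; sodium succinate 1.94 g; MOPS 6.49 g; casamino acids 7.33 g; potassium nitrate 899.10 mg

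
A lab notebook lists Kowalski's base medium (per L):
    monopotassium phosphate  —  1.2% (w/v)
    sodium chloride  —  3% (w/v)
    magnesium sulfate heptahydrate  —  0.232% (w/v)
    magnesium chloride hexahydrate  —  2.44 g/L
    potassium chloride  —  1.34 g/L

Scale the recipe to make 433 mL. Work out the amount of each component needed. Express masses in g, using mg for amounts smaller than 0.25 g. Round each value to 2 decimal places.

monopotassium phosphate 5.20 g; sodium chloride 12.99 g; magnesium sulfate heptahydrate 1.00 g; magnesium chloride hexahydrate 1.06 g; potassium chloride 0.58 g

Working volume: 433 mL = 0.433 L.
monopotassium phosphate: 1.2 g per 100 mL × 433 mL ÷ 100 = 5.20 g
sodium chloride: 3 g per 100 mL × 433 mL ÷ 100 = 12.99 g
magnesium sulfate heptahydrate: 0.232% w/v = 2.32 g/L → 2.32 × 0.433 L = 1.00 g
magnesium chloride hexahydrate: 2.44 g/L × 0.433 L = 1.06 g
potassium chloride: 1.34 g/L × 0.433 L = 0.58 g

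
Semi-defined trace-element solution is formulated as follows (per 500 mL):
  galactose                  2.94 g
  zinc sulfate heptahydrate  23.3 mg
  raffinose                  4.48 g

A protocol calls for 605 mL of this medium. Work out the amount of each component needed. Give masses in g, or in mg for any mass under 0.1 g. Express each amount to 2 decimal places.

Ratio of target to recipe volume: 605 / 500 = 1.21.
galactose: 2.94 g × (605 mL / 500 mL) = 3.56 g
zinc sulfate heptahydrate: 23.3 mg × (605 mL / 500 mL) = 28.19 mg
raffinose: 4.48 g × (605 mL / 500 mL) = 5.42 g

galactose 3.56 g; zinc sulfate heptahydrate 28.19 mg; raffinose 5.42 g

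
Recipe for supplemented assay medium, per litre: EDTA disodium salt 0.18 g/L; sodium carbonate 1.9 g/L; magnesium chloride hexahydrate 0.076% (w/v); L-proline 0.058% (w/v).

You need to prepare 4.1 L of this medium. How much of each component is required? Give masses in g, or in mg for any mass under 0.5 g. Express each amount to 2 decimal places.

EDTA disodium salt 0.74 g; sodium carbonate 7.79 g; magnesium chloride hexahydrate 3.12 g; L-proline 2.38 g

Scale factor relative to 1 L: 4.1.
EDTA disodium salt: 0.18 g/L × 4.1 L = 0.74 g
sodium carbonate: 1.9 g/L × 4.1 L = 7.79 g
magnesium chloride hexahydrate: 0.076 g per 100 mL × 4100 mL ÷ 100 = 3.12 g
L-proline: 0.058 g per 100 mL × 4100 mL ÷ 100 = 2.38 g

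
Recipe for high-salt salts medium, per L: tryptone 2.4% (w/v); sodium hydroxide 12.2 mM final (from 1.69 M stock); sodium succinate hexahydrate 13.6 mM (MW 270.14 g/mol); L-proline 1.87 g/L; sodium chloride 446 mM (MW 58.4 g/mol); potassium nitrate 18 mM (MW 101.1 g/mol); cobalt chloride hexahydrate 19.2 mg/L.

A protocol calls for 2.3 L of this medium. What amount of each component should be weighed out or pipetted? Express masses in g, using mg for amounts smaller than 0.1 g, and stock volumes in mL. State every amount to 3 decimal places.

Scale factor relative to 1 L: 2.3.
tryptone: 2.4% w/v = 24 g/L → 24 × 2.3 L = 55.200 g
sodium hydroxide: V = C2·V2/C1 = 12.2 mM × 2300 mL ÷ 1690 mM = 16.604 mL
sodium succinate hexahydrate: 13.6 mmol/L × 270.14 g/mol × 2.3 L ÷ 1000 = 8.450 g
L-proline: 1.87 g/L × 2.3 L = 4.301 g
sodium chloride: 446 mmol/L × 58.4 g/mol × 2.3 L ÷ 1000 = 59.907 g
potassium nitrate: 18 mmol/L × 101.1 g/mol × 2.3 L ÷ 1000 = 4.186 g
cobalt chloride hexahydrate: 19.2 mg/L × 2.3 L = 44.160 mg

tryptone 55.200 g; sodium hydroxide 16.604 mL; sodium succinate hexahydrate 8.450 g; L-proline 4.301 g; sodium chloride 59.907 g; potassium nitrate 4.186 g; cobalt chloride hexahydrate 44.160 mg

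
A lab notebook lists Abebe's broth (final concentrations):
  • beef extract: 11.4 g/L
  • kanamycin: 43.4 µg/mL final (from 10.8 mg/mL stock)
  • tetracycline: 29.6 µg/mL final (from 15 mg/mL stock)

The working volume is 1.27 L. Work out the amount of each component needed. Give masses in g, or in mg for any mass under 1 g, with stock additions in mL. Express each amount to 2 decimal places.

beef extract 14.48 g; kanamycin 5.10 mL; tetracycline 2.51 mL

Working volume: 1.27 L.
beef extract: 11.4 g/L × 1.27 L = 14.48 g
kanamycin: V = C2·V2/C1 = 43.4 µg/mL × 1270 mL ÷ 10800 µg/mL = 5.10 mL
tetracycline: dilute stock: 29.6 µg/mL × 1270 mL ÷ 15000 µg/mL = 2.51 mL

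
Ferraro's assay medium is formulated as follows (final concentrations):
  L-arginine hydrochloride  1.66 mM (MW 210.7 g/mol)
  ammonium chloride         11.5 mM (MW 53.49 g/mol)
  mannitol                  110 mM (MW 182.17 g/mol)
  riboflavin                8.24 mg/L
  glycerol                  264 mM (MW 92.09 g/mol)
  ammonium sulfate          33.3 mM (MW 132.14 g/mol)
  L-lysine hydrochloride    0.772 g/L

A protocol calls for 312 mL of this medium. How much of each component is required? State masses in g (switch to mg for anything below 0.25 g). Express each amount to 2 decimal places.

Target volume = 312 mL = 0.312 L.
L-arginine hydrochloride: 1.66 mmol/L × 210.7 mg/mmol × 0.312 L = 109.13 mg
ammonium chloride: 11.5 mmol/L × 53.49 mg/mmol × 0.312 L = 191.92 mg
mannitol: 110 mmol/L × 182.17 g/mol × 0.312 L ÷ 1000 = 6.25 g
riboflavin: 8.24 mg/L × 0.312 L = 2.57 mg
glycerol: 264 mmol/L × 92.09 g/mol × 0.312 L ÷ 1000 = 7.59 g
ammonium sulfate: 33.3 mmol/L × 132.14 g/mol × 0.312 L ÷ 1000 = 1.37 g
L-lysine hydrochloride: 0.772 g/L × 0.312 L = 0.240864 g = 240.86 mg

L-arginine hydrochloride 109.13 mg; ammonium chloride 191.92 mg; mannitol 6.25 g; riboflavin 2.57 mg; glycerol 7.59 g; ammonium sulfate 1.37 g; L-lysine hydrochloride 240.86 mg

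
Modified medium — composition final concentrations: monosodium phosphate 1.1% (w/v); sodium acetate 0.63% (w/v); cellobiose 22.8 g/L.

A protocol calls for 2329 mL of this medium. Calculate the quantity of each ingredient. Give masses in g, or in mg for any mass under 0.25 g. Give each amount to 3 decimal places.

monosodium phosphate 25.619 g; sodium acetate 14.673 g; cellobiose 53.101 g

Working volume: 2329 mL = 2.329 L.
monosodium phosphate: 1.1% w/v = 11 g/L → 11 × 2.329 L = 25.619 g
sodium acetate: 0.63 g per 100 mL × 2329 mL ÷ 100 = 14.673 g
cellobiose: 22.8 g/L × 2.329 L = 53.101 g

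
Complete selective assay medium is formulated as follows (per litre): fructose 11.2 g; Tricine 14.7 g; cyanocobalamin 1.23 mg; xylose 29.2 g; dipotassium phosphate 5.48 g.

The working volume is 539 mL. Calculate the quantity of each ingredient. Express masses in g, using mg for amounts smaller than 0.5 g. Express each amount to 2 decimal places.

Ratio of target to recipe volume: 539 / 1000 = 0.539.
fructose: 11.2 g × (539 mL / 1000 mL) = 6.04 g
Tricine: 14.7 g × (539 mL / 1000 mL) = 7.92 g
cyanocobalamin: 1.23 mg × (539 mL / 1000 mL) = 0.66 mg
xylose: 29.2 g × (539 mL / 1000 mL) = 15.74 g
dipotassium phosphate: 5.48 g × (539 mL / 1000 mL) = 2.95 g

fructose 6.04 g; Tricine 7.92 g; cyanocobalamin 0.66 mg; xylose 15.74 g; dipotassium phosphate 2.95 g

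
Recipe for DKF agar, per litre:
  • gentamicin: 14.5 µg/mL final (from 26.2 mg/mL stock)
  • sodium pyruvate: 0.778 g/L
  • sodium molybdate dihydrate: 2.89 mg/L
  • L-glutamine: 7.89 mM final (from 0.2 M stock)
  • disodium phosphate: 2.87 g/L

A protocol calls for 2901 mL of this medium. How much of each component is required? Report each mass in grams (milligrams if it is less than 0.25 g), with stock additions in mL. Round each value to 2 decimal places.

Scale factor relative to 1 L: 2.901.
gentamicin: V = C2·V2/C1 = 14.5 µg/mL × 2901 mL ÷ 26200 µg/mL = 1.61 mL
sodium pyruvate: 0.778 g/L × 2.901 L = 2.26 g
sodium molybdate dihydrate: 2.89 mg/L × 2.901 L = 8.38 mg
L-glutamine: C1V1 = C2V2 → 7.89 mM × 2901 mL ÷ 200 mM = 114.44 mL
disodium phosphate: 2.87 g/L × 2.901 L = 8.33 g

gentamicin 1.61 mL; sodium pyruvate 2.26 g; sodium molybdate dihydrate 8.38 mg; L-glutamine 114.44 mL; disodium phosphate 8.33 g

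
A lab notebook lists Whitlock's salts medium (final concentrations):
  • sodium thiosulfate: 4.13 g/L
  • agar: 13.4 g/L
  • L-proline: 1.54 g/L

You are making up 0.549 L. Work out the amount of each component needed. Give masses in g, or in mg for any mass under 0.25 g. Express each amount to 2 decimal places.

sodium thiosulfate 2.27 g; agar 7.36 g; L-proline 0.85 g

Scale factor relative to 1 L: 0.549.
sodium thiosulfate: 4.13 g/L × 0.549 L = 2.27 g
agar: 13.4 g/L × 0.549 L = 7.36 g
L-proline: 1.54 g/L × 0.549 L = 0.85 g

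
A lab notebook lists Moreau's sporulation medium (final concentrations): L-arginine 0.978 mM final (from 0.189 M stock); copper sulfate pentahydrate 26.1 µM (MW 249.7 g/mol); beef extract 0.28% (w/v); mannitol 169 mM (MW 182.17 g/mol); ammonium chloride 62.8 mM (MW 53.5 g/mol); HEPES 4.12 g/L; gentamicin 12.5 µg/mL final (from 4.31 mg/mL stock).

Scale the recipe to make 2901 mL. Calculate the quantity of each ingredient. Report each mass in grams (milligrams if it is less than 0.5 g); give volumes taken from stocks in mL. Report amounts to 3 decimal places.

L-arginine 15.012 mL; copper sulfate pentahydrate 18.906 mg; beef extract 8.123 g; mannitol 89.312 g; ammonium chloride 9.747 g; HEPES 11.952 g; gentamicin 8.414 mL

Scale factor relative to 1 L: 2.901.
L-arginine: C1V1 = C2V2 → 0.978 mM × 2901 mL ÷ 189 mM = 15.012 mL
copper sulfate pentahydrate: 26.1 µmol/L × 249.7 g/mol × 2.901 L ÷ 1000 = 18.906 mg
beef extract: 0.28% w/v = 2.8 g/L → 2.8 × 2.901 L = 8.123 g
mannitol: 169 mmol/L × 182.17 g/mol × 2.901 L ÷ 1000 = 89.312 g
ammonium chloride: 62.8 mmol/L × 53.5 g/mol × 2.901 L ÷ 1000 = 9.747 g
HEPES: 4.12 g/L × 2.901 L = 11.952 g
gentamicin: dilute stock: 12.5 µg/mL × 2901 mL ÷ 4310 µg/mL = 8.414 mL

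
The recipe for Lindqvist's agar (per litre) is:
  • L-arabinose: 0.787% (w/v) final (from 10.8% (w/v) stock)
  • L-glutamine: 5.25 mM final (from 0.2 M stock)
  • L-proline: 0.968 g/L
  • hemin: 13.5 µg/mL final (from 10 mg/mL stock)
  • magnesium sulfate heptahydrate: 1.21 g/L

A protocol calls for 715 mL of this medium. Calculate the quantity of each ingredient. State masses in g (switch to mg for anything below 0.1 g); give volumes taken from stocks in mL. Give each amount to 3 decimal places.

Working volume: 715 mL = 0.715 L.
L-arabinose: V = C2·V2/C1 = 0.787% ÷ 10.8% × 715 mL = 52.102 mL
L-glutamine: C1V1 = C2V2 → 5.25 mM × 715 mL ÷ 200 mM = 18.769 mL
L-proline: 0.968 g/L × 0.715 L = 0.692 g
hemin: C1V1 = C2V2 → 13.5 µg/mL × 715 mL ÷ 10000 µg/mL = 0.965 mL
magnesium sulfate heptahydrate: 1.21 g/L × 0.715 L = 0.865 g

L-arabinose 52.102 mL; L-glutamine 18.769 mL; L-proline 0.692 g; hemin 0.965 mL; magnesium sulfate heptahydrate 0.865 g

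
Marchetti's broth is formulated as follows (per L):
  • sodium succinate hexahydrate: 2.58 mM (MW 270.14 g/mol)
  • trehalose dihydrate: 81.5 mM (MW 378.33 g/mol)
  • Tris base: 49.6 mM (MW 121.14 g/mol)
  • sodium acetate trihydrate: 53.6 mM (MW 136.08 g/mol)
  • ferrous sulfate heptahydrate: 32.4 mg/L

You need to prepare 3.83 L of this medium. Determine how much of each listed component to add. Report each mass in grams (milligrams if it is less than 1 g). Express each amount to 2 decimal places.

sodium succinate hexahydrate 2.67 g; trehalose dihydrate 118.09 g; Tris base 23.01 g; sodium acetate trihydrate 27.94 g; ferrous sulfate heptahydrate 124.09 mg

Working volume: 3.83 L.
sodium succinate hexahydrate: 2.58 mmol/L × 270.14 g/mol × 3.83 L ÷ 1000 = 2.67 g
trehalose dihydrate: 81.5 mmol/L × 378.33 g/mol × 3.83 L ÷ 1000 = 118.09 g
Tris base: 49.6 mmol/L × 121.14 g/mol × 3.83 L ÷ 1000 = 23.01 g
sodium acetate trihydrate: 53.6 mmol/L × 136.08 g/mol × 3.83 L ÷ 1000 = 27.94 g
ferrous sulfate heptahydrate: 32.4 mg/L × 3.83 L = 124.09 mg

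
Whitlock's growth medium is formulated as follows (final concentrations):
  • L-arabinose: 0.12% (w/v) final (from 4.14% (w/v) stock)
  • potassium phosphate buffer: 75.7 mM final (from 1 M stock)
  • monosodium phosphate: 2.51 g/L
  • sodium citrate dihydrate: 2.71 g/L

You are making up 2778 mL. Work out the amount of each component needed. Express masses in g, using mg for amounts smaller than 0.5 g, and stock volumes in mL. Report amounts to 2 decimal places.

L-arabinose 80.52 mL; potassium phosphate buffer 210.29 mL; monosodium phosphate 6.97 g; sodium citrate dihydrate 7.53 g

Target volume = 2778 mL = 2.778 L.
L-arabinose: V = C2·V2/C1 = 0.12% ÷ 4.14% × 2778 mL = 80.52 mL
potassium phosphate buffer: dilute stock: 75.7 mM × 2778 mL ÷ 1000 mM = 210.29 mL
monosodium phosphate: 2.51 g/L × 2.778 L = 6.97 g
sodium citrate dihydrate: 2.71 g/L × 2.778 L = 7.53 g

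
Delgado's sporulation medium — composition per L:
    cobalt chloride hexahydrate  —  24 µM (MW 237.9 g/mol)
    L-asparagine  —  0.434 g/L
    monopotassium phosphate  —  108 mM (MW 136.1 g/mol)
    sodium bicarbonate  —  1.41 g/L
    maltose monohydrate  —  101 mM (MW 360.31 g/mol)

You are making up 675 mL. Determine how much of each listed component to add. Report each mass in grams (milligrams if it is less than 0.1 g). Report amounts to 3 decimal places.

Target volume = 675 mL = 0.675 L.
cobalt chloride hexahydrate: 24 µmol/L × 237.9 g/mol × 0.675 L ÷ 1000 = 3.854 mg
L-asparagine: 0.434 g/L × 0.675 L = 0.293 g
monopotassium phosphate: 108 mmol/L × 136.1 g/mol × 0.675 L ÷ 1000 = 9.922 g
sodium bicarbonate: 1.41 g/L × 0.675 L = 0.952 g
maltose monohydrate: 101 mmol/L × 360.31 g/mol × 0.675 L ÷ 1000 = 24.564 g

cobalt chloride hexahydrate 3.854 mg; L-asparagine 0.293 g; monopotassium phosphate 9.922 g; sodium bicarbonate 0.952 g; maltose monohydrate 24.564 g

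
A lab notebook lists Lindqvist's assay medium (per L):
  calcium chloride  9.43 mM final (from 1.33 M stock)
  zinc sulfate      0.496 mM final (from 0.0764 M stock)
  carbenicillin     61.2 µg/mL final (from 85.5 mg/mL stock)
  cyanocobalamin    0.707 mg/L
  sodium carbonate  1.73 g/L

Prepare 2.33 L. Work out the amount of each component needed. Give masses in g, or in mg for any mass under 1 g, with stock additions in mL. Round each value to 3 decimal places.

calcium chloride 16.520 mL; zinc sulfate 15.127 mL; carbenicillin 1.668 mL; cyanocobalamin 1.647 mg; sodium carbonate 4.031 g

Scale factor relative to 1 L: 2.33.
calcium chloride: C1V1 = C2V2 → 9.43 mM × 2330 mL ÷ 1330 mM = 16.520 mL
zinc sulfate: dilute stock: 0.496 mM × 2330 mL ÷ 76.4 mM = 15.127 mL
carbenicillin: dilute stock: 61.2 µg/mL × 2330 mL ÷ 85500 µg/mL = 1.668 mL
cyanocobalamin: 0.707 mg/L × 2.33 L = 1.647 mg
sodium carbonate: 1.73 g/L × 2.33 L = 4.031 g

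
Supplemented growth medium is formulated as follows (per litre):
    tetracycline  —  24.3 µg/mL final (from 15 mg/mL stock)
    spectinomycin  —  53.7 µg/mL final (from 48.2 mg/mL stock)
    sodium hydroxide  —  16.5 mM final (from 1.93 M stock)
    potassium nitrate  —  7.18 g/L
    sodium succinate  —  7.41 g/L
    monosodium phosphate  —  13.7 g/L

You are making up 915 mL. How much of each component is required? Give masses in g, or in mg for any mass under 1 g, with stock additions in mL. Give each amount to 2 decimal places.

Working volume: 915 mL = 0.915 L.
tetracycline: C1V1 = C2V2 → 24.3 µg/mL × 915 mL ÷ 15000 µg/mL = 1.48 mL
spectinomycin: dilute stock: 53.7 µg/mL × 915 mL ÷ 48200 µg/mL = 1.02 mL
sodium hydroxide: dilute stock: 16.5 mM × 915 mL ÷ 1930 mM = 7.82 mL
potassium nitrate: 7.18 g/L × 0.915 L = 6.57 g
sodium succinate: 7.41 g/L × 0.915 L = 6.78 g
monosodium phosphate: 13.7 g/L × 0.915 L = 12.54 g

tetracycline 1.48 mL; spectinomycin 1.02 mL; sodium hydroxide 7.82 mL; potassium nitrate 6.57 g; sodium succinate 6.78 g; monosodium phosphate 12.54 g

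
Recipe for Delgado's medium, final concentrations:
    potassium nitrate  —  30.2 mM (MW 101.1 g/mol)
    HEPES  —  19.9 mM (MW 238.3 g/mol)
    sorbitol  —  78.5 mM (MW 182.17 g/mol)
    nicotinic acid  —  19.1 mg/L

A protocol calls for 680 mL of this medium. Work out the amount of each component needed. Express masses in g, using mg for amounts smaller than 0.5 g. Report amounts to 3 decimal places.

potassium nitrate 2.076 g; HEPES 3.225 g; sorbitol 9.724 g; nicotinic acid 12.988 mg

Target volume = 680 mL = 0.68 L.
potassium nitrate: 30.2 mmol/L × 101.1 g/mol × 0.68 L ÷ 1000 = 2.076 g
HEPES: 19.9 mmol/L × 238.3 g/mol × 0.68 L ÷ 1000 = 3.225 g
sorbitol: 78.5 mmol/L × 182.17 g/mol × 0.68 L ÷ 1000 = 9.724 g
nicotinic acid: 19.1 mg/L × 0.68 L = 12.988 mg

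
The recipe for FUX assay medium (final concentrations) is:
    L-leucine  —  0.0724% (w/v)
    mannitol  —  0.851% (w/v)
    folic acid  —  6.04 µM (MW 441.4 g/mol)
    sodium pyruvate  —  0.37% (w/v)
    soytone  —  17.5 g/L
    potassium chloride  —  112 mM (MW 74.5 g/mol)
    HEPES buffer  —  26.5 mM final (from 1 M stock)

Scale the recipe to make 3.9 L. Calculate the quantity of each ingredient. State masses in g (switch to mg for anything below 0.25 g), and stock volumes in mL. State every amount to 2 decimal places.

Scale factor relative to 1 L: 3.9.
L-leucine: 0.0724 g per 100 mL × 3900 mL ÷ 100 = 2.82 g
mannitol: 0.851% w/v = 8.51 g/L → 8.51 × 3.9 L = 33.19 g
folic acid: 6.04 µmol/L × 441.4 g/mol × 3.9 L ÷ 1000 = 10.40 mg
sodium pyruvate: 0.37 g per 100 mL × 3900 mL ÷ 100 = 14.43 g
soytone: 17.5 g/L × 3.9 L = 68.25 g
potassium chloride: 112 mmol/L × 74.5 g/mol × 3.9 L ÷ 1000 = 32.54 g
HEPES buffer: V = C2·V2/C1 = 26.5 mM × 3900 mL ÷ 1000 mM = 103.35 mL

L-leucine 2.82 g; mannitol 33.19 g; folic acid 10.40 mg; sodium pyruvate 14.43 g; soytone 68.25 g; potassium chloride 32.54 g; HEPES buffer 103.35 mL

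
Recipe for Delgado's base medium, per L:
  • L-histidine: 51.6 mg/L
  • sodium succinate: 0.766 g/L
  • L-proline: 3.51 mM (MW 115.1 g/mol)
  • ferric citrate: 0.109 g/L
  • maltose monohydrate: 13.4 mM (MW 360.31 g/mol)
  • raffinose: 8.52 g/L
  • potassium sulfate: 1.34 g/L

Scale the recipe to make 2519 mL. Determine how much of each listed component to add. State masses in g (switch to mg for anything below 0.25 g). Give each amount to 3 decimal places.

Target volume = 2519 mL = 2.519 L.
L-histidine: 51.6 mg/L × 2.519 L = 129.980 mg
sodium succinate: 0.766 g/L × 2.519 L = 1.930 g
L-proline: 3.51 mmol/L × 115.1 g/mol × 2.519 L ÷ 1000 = 1.018 g
ferric citrate: 0.109 g/L × 2.519 L = 0.275 g
maltose monohydrate: 13.4 mmol/L × 360.31 g/mol × 2.519 L ÷ 1000 = 12.162 g
raffinose: 8.52 g/L × 2.519 L = 21.462 g
potassium sulfate: 1.34 g/L × 2.519 L = 3.375 g

L-histidine 129.980 mg; sodium succinate 1.930 g; L-proline 1.018 g; ferric citrate 0.275 g; maltose monohydrate 12.162 g; raffinose 21.462 g; potassium sulfate 3.375 g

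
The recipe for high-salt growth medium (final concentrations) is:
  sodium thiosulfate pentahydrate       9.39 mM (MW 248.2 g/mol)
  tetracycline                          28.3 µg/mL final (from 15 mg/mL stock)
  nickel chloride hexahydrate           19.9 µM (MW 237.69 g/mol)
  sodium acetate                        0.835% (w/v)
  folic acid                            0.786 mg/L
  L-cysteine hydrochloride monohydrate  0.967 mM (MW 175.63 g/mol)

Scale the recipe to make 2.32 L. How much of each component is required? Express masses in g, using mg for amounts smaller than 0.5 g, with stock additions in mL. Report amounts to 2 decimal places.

sodium thiosulfate pentahydrate 5.41 g; tetracycline 4.38 mL; nickel chloride hexahydrate 10.97 mg; sodium acetate 19.37 g; folic acid 1.82 mg; L-cysteine hydrochloride monohydrate 394.02 mg

Scale factor relative to 1 L: 2.32.
sodium thiosulfate pentahydrate: 9.39 mmol/L × 248.2 g/mol × 2.32 L ÷ 1000 = 5.41 g
tetracycline: C1V1 = C2V2 → 28.3 µg/mL × 2320 mL ÷ 15000 µg/mL = 4.38 mL
nickel chloride hexahydrate: 19.9 µmol/L × 237.69 g/mol × 2.32 L ÷ 1000 = 10.97 mg
sodium acetate: 0.835 g per 100 mL × 2320 mL ÷ 100 = 19.37 g
folic acid: 0.786 mg/L × 2.32 L = 1.82 mg
L-cysteine hydrochloride monohydrate: 0.967 mmol/L × 175.63 mg/mmol × 2.32 L = 394.02 mg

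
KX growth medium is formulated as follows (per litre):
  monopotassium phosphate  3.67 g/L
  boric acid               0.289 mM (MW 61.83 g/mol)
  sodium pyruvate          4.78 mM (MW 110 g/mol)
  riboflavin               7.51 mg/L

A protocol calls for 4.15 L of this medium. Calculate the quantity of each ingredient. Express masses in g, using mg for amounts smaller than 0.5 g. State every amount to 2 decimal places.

Working volume: 4.15 L.
monopotassium phosphate: 3.67 g/L × 4.15 L = 15.23 g
boric acid: 0.289 mmol/L × 61.83 mg/mmol × 4.15 L = 74.16 mg
sodium pyruvate: 4.78 mmol/L × 110 g/mol × 4.15 L ÷ 1000 = 2.18 g
riboflavin: 7.51 mg/L × 4.15 L = 31.17 mg

monopotassium phosphate 15.23 g; boric acid 74.16 mg; sodium pyruvate 2.18 g; riboflavin 31.17 mg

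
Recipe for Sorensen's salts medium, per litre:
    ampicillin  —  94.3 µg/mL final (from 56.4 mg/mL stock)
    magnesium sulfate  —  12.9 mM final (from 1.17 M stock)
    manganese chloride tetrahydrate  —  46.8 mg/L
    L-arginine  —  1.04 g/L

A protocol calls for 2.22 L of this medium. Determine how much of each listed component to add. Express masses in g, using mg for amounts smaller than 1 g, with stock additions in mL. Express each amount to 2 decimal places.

Working volume: 2.22 L.
ampicillin: dilute stock: 94.3 µg/mL × 2220 mL ÷ 56400 µg/mL = 3.71 mL
magnesium sulfate: V = C2·V2/C1 = 12.9 mM × 2220 mL ÷ 1170 mM = 24.48 mL
manganese chloride tetrahydrate: 46.8 mg/L × 2.22 L = 103.90 mg
L-arginine: 1.04 g/L × 2.22 L = 2.31 g

ampicillin 3.71 mL; magnesium sulfate 24.48 mL; manganese chloride tetrahydrate 103.90 mg; L-arginine 2.31 g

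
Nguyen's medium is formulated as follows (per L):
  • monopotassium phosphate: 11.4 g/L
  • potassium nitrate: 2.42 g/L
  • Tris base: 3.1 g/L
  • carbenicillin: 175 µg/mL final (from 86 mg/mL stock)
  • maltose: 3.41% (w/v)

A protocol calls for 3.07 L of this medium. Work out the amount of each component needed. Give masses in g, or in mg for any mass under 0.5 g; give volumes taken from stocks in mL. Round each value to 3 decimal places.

Working volume: 3.07 L.
monopotassium phosphate: 11.4 g/L × 3.07 L = 34.998 g
potassium nitrate: 2.42 g/L × 3.07 L = 7.429 g
Tris base: 3.1 g/L × 3.07 L = 9.517 g
carbenicillin: V = C2·V2/C1 = 175 µg/mL × 3070 mL ÷ 86000 µg/mL = 6.247 mL
maltose: 3.41 g per 100 mL × 3070 mL ÷ 100 = 104.687 g

monopotassium phosphate 34.998 g; potassium nitrate 7.429 g; Tris base 9.517 g; carbenicillin 6.247 mL; maltose 104.687 g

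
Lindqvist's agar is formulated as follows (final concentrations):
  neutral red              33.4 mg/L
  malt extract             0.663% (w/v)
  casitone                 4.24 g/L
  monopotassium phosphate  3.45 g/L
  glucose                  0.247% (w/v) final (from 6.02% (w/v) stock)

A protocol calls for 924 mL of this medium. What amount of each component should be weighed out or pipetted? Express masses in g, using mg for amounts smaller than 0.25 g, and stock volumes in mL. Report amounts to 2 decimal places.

Scale factor relative to 1 L: 0.924.
neutral red: 33.4 mg/L × 0.924 L = 30.86 mg
malt extract: 0.663 g per 100 mL × 924 mL ÷ 100 = 6.13 g
casitone: 4.24 g/L × 0.924 L = 3.92 g
monopotassium phosphate: 3.45 g/L × 0.924 L = 3.19 g
glucose: V = C2·V2/C1 = 0.247% ÷ 6.02% × 924 mL = 37.91 mL

neutral red 30.86 mg; malt extract 6.13 g; casitone 3.92 g; monopotassium phosphate 3.19 g; glucose 37.91 mL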